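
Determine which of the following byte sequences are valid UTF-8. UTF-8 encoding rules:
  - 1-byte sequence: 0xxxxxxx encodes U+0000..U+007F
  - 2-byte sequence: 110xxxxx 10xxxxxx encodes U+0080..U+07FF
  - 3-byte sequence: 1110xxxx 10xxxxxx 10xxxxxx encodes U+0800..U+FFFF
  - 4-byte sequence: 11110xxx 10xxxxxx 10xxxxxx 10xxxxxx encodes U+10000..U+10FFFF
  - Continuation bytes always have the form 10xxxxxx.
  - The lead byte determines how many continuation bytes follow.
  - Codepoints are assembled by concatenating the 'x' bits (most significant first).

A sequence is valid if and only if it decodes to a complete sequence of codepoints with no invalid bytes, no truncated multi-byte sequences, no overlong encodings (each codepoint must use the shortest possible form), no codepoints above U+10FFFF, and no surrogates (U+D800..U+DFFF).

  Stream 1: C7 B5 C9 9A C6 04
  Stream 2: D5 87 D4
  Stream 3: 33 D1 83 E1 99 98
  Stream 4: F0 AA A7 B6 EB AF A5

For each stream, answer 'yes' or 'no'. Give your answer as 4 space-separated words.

Stream 1: error at byte offset 5. INVALID
Stream 2: error at byte offset 3. INVALID
Stream 3: decodes cleanly. VALID
Stream 4: decodes cleanly. VALID

Answer: no no yes yes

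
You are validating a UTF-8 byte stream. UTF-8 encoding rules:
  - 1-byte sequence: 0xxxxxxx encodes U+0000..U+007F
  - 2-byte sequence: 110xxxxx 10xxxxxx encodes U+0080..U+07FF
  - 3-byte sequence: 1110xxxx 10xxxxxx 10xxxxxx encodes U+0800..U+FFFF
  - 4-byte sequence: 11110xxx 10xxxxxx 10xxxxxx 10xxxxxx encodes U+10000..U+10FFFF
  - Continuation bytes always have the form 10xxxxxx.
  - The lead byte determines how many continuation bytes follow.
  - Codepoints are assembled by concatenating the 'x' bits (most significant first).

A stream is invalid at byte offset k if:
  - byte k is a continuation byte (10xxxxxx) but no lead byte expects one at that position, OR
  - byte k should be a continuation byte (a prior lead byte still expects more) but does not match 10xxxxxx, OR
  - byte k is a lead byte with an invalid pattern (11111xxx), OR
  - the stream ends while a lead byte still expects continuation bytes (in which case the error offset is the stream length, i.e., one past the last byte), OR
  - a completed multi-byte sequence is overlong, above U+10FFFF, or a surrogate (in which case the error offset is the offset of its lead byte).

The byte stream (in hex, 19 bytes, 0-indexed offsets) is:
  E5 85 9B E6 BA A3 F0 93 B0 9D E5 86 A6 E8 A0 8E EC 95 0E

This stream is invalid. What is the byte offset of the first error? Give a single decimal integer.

Answer: 18

Derivation:
Byte[0]=E5: 3-byte lead, need 2 cont bytes. acc=0x5
Byte[1]=85: continuation. acc=(acc<<6)|0x05=0x145
Byte[2]=9B: continuation. acc=(acc<<6)|0x1B=0x515B
Completed: cp=U+515B (starts at byte 0)
Byte[3]=E6: 3-byte lead, need 2 cont bytes. acc=0x6
Byte[4]=BA: continuation. acc=(acc<<6)|0x3A=0x1BA
Byte[5]=A3: continuation. acc=(acc<<6)|0x23=0x6EA3
Completed: cp=U+6EA3 (starts at byte 3)
Byte[6]=F0: 4-byte lead, need 3 cont bytes. acc=0x0
Byte[7]=93: continuation. acc=(acc<<6)|0x13=0x13
Byte[8]=B0: continuation. acc=(acc<<6)|0x30=0x4F0
Byte[9]=9D: continuation. acc=(acc<<6)|0x1D=0x13C1D
Completed: cp=U+13C1D (starts at byte 6)
Byte[10]=E5: 3-byte lead, need 2 cont bytes. acc=0x5
Byte[11]=86: continuation. acc=(acc<<6)|0x06=0x146
Byte[12]=A6: continuation. acc=(acc<<6)|0x26=0x51A6
Completed: cp=U+51A6 (starts at byte 10)
Byte[13]=E8: 3-byte lead, need 2 cont bytes. acc=0x8
Byte[14]=A0: continuation. acc=(acc<<6)|0x20=0x220
Byte[15]=8E: continuation. acc=(acc<<6)|0x0E=0x880E
Completed: cp=U+880E (starts at byte 13)
Byte[16]=EC: 3-byte lead, need 2 cont bytes. acc=0xC
Byte[17]=95: continuation. acc=(acc<<6)|0x15=0x315
Byte[18]=0E: expected 10xxxxxx continuation. INVALID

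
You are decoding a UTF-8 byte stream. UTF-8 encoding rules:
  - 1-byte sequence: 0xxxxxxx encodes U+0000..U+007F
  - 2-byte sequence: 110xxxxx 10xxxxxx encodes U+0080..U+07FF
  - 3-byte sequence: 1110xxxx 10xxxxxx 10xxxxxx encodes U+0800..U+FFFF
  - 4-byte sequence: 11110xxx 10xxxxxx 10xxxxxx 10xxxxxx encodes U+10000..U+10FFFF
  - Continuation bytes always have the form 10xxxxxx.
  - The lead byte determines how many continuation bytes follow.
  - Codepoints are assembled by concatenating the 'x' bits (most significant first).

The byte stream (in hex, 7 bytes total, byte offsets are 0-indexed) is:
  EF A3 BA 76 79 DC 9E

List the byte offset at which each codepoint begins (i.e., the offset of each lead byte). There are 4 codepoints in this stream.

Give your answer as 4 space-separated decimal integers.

Byte[0]=EF: 3-byte lead, need 2 cont bytes. acc=0xF
Byte[1]=A3: continuation. acc=(acc<<6)|0x23=0x3E3
Byte[2]=BA: continuation. acc=(acc<<6)|0x3A=0xF8FA
Completed: cp=U+F8FA (starts at byte 0)
Byte[3]=76: 1-byte ASCII. cp=U+0076
Byte[4]=79: 1-byte ASCII. cp=U+0079
Byte[5]=DC: 2-byte lead, need 1 cont bytes. acc=0x1C
Byte[6]=9E: continuation. acc=(acc<<6)|0x1E=0x71E
Completed: cp=U+071E (starts at byte 5)

Answer: 0 3 4 5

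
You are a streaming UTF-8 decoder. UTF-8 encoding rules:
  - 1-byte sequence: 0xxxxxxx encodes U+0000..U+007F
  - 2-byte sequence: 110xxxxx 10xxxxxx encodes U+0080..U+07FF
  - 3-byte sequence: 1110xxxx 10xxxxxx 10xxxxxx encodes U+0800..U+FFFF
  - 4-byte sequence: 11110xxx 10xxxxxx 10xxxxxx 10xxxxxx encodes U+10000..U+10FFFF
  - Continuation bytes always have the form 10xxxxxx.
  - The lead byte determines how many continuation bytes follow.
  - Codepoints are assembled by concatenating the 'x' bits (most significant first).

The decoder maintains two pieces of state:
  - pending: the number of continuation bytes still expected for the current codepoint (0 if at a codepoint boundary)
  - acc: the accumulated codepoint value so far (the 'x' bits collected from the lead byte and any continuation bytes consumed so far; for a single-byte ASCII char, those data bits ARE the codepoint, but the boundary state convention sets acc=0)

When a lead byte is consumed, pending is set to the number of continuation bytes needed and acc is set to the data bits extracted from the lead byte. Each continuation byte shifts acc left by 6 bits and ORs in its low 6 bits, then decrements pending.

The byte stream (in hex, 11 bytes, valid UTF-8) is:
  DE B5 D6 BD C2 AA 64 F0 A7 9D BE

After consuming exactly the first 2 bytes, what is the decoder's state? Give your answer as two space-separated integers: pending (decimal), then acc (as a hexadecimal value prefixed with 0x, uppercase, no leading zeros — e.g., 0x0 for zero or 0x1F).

Byte[0]=DE: 2-byte lead. pending=1, acc=0x1E
Byte[1]=B5: continuation. acc=(acc<<6)|0x35=0x7B5, pending=0

Answer: 0 0x7B5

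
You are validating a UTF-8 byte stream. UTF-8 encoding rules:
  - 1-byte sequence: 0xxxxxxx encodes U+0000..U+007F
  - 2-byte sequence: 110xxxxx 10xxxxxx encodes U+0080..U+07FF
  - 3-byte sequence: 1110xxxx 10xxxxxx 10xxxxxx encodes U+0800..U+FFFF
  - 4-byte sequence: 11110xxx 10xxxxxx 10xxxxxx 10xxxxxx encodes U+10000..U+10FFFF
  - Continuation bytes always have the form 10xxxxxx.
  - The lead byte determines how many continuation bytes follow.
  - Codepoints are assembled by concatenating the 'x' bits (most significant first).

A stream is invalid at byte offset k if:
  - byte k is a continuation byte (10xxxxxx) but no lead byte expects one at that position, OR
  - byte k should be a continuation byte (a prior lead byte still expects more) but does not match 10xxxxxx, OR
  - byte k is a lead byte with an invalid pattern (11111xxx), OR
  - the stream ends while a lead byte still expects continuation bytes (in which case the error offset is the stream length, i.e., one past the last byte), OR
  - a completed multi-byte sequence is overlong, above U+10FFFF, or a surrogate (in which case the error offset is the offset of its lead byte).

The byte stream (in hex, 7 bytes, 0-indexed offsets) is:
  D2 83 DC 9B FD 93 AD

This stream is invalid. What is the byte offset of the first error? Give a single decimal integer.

Byte[0]=D2: 2-byte lead, need 1 cont bytes. acc=0x12
Byte[1]=83: continuation. acc=(acc<<6)|0x03=0x483
Completed: cp=U+0483 (starts at byte 0)
Byte[2]=DC: 2-byte lead, need 1 cont bytes. acc=0x1C
Byte[3]=9B: continuation. acc=(acc<<6)|0x1B=0x71B
Completed: cp=U+071B (starts at byte 2)
Byte[4]=FD: INVALID lead byte (not 0xxx/110x/1110/11110)

Answer: 4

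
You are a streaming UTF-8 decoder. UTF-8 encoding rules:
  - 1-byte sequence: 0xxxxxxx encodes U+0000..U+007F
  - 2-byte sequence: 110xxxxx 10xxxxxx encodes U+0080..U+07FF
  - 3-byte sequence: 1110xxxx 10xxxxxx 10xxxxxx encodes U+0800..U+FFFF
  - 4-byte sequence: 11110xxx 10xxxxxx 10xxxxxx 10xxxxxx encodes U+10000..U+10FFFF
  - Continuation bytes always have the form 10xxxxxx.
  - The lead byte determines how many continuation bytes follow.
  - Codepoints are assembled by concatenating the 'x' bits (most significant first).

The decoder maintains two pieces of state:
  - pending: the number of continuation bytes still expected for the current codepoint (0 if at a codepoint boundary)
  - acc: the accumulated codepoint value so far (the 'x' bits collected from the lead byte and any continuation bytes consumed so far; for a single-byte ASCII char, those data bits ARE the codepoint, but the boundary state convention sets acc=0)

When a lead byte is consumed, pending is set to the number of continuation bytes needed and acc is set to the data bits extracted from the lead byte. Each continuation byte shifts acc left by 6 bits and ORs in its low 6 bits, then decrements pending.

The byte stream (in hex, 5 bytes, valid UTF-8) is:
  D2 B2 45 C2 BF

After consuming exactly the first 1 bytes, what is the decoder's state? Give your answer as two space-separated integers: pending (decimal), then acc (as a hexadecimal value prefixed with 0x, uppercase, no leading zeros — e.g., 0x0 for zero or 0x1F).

Answer: 1 0x12

Derivation:
Byte[0]=D2: 2-byte lead. pending=1, acc=0x12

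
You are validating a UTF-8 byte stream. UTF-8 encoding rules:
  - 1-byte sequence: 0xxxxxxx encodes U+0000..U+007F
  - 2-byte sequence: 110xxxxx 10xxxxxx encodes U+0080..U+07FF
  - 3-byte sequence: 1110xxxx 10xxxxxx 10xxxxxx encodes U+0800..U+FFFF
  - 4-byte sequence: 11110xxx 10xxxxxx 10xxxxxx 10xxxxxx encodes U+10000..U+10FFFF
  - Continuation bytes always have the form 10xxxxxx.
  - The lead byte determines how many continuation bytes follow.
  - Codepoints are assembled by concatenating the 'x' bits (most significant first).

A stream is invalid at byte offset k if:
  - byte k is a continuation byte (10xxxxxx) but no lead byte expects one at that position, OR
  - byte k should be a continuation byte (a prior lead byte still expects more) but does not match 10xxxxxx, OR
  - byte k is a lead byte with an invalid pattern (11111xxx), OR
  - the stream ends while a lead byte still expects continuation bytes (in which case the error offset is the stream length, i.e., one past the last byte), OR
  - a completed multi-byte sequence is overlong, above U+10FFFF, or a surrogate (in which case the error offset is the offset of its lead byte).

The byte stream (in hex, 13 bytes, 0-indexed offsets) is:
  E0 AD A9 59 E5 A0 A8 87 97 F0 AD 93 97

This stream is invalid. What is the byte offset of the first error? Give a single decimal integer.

Answer: 7

Derivation:
Byte[0]=E0: 3-byte lead, need 2 cont bytes. acc=0x0
Byte[1]=AD: continuation. acc=(acc<<6)|0x2D=0x2D
Byte[2]=A9: continuation. acc=(acc<<6)|0x29=0xB69
Completed: cp=U+0B69 (starts at byte 0)
Byte[3]=59: 1-byte ASCII. cp=U+0059
Byte[4]=E5: 3-byte lead, need 2 cont bytes. acc=0x5
Byte[5]=A0: continuation. acc=(acc<<6)|0x20=0x160
Byte[6]=A8: continuation. acc=(acc<<6)|0x28=0x5828
Completed: cp=U+5828 (starts at byte 4)
Byte[7]=87: INVALID lead byte (not 0xxx/110x/1110/11110)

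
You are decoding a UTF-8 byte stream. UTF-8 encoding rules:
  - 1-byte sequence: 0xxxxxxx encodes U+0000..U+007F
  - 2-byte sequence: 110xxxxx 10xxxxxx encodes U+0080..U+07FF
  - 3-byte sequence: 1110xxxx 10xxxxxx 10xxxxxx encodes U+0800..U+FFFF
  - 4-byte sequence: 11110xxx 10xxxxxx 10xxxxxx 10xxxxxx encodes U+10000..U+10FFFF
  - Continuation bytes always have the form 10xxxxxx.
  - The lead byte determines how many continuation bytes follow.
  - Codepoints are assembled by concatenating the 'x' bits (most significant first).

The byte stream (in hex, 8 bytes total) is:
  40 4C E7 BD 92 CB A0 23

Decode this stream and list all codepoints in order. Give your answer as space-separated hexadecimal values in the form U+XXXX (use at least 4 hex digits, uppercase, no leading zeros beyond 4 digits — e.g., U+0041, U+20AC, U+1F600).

Byte[0]=40: 1-byte ASCII. cp=U+0040
Byte[1]=4C: 1-byte ASCII. cp=U+004C
Byte[2]=E7: 3-byte lead, need 2 cont bytes. acc=0x7
Byte[3]=BD: continuation. acc=(acc<<6)|0x3D=0x1FD
Byte[4]=92: continuation. acc=(acc<<6)|0x12=0x7F52
Completed: cp=U+7F52 (starts at byte 2)
Byte[5]=CB: 2-byte lead, need 1 cont bytes. acc=0xB
Byte[6]=A0: continuation. acc=(acc<<6)|0x20=0x2E0
Completed: cp=U+02E0 (starts at byte 5)
Byte[7]=23: 1-byte ASCII. cp=U+0023

Answer: U+0040 U+004C U+7F52 U+02E0 U+0023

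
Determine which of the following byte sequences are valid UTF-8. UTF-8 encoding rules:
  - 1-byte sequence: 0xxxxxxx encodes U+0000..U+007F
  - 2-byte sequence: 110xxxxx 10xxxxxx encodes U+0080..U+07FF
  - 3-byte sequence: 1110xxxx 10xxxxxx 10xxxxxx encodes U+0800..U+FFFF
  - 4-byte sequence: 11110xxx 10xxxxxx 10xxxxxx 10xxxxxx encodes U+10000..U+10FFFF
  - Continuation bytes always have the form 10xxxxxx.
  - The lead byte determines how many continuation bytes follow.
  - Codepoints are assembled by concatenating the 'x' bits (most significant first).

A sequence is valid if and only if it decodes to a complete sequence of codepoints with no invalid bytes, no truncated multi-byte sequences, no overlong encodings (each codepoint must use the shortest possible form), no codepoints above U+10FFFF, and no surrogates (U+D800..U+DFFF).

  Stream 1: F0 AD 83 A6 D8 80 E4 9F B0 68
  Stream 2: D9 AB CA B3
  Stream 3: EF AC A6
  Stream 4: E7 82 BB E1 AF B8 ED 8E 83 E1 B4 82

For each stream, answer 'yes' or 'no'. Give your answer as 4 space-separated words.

Answer: yes yes yes yes

Derivation:
Stream 1: decodes cleanly. VALID
Stream 2: decodes cleanly. VALID
Stream 3: decodes cleanly. VALID
Stream 4: decodes cleanly. VALID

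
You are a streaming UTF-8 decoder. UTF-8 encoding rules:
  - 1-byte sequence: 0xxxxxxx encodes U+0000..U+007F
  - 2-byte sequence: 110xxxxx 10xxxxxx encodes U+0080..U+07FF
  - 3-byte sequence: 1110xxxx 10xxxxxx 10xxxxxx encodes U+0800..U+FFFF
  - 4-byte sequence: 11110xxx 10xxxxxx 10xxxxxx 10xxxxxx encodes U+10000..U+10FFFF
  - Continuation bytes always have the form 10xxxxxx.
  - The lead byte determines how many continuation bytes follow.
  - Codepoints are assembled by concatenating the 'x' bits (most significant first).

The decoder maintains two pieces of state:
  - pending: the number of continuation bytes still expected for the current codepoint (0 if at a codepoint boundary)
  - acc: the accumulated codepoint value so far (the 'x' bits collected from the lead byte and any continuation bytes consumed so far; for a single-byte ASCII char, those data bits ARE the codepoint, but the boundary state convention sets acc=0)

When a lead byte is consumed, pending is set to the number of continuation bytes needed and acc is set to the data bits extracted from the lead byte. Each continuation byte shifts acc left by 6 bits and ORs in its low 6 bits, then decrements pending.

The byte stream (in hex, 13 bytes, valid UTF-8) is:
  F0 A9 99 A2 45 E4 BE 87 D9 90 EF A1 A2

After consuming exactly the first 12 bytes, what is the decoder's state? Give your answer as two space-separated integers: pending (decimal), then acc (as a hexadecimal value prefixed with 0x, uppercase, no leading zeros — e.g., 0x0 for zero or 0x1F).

Byte[0]=F0: 4-byte lead. pending=3, acc=0x0
Byte[1]=A9: continuation. acc=(acc<<6)|0x29=0x29, pending=2
Byte[2]=99: continuation. acc=(acc<<6)|0x19=0xA59, pending=1
Byte[3]=A2: continuation. acc=(acc<<6)|0x22=0x29662, pending=0
Byte[4]=45: 1-byte. pending=0, acc=0x0
Byte[5]=E4: 3-byte lead. pending=2, acc=0x4
Byte[6]=BE: continuation. acc=(acc<<6)|0x3E=0x13E, pending=1
Byte[7]=87: continuation. acc=(acc<<6)|0x07=0x4F87, pending=0
Byte[8]=D9: 2-byte lead. pending=1, acc=0x19
Byte[9]=90: continuation. acc=(acc<<6)|0x10=0x650, pending=0
Byte[10]=EF: 3-byte lead. pending=2, acc=0xF
Byte[11]=A1: continuation. acc=(acc<<6)|0x21=0x3E1, pending=1

Answer: 1 0x3E1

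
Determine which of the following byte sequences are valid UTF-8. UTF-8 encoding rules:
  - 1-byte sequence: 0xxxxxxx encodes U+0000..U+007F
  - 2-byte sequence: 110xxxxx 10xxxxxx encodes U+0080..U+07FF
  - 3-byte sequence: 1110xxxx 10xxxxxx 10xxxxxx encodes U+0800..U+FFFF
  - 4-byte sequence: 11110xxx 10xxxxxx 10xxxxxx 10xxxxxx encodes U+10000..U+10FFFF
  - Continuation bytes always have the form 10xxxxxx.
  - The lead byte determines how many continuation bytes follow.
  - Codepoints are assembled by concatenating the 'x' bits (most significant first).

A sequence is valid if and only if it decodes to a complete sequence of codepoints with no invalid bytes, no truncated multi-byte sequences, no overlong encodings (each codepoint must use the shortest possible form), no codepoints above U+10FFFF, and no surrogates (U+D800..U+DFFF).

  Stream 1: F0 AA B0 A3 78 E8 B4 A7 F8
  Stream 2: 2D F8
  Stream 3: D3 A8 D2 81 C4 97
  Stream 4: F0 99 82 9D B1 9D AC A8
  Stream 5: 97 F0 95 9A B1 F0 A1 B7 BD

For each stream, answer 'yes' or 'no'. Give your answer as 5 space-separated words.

Stream 1: error at byte offset 8. INVALID
Stream 2: error at byte offset 1. INVALID
Stream 3: decodes cleanly. VALID
Stream 4: error at byte offset 4. INVALID
Stream 5: error at byte offset 0. INVALID

Answer: no no yes no no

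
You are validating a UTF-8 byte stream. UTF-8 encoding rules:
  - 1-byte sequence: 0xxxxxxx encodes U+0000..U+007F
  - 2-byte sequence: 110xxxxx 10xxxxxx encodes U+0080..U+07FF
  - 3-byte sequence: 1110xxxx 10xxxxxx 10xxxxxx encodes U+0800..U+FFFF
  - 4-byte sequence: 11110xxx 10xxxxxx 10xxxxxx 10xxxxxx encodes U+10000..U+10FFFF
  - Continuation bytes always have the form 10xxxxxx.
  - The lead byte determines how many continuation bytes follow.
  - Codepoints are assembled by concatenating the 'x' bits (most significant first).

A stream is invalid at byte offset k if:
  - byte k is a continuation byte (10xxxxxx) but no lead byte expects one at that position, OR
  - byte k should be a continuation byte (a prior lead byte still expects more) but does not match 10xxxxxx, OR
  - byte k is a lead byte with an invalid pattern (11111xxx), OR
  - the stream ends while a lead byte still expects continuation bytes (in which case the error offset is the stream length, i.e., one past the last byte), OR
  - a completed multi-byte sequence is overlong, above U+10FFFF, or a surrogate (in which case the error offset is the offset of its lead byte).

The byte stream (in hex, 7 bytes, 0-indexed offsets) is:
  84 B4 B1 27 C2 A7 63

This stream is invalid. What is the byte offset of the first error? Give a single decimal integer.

Answer: 0

Derivation:
Byte[0]=84: INVALID lead byte (not 0xxx/110x/1110/11110)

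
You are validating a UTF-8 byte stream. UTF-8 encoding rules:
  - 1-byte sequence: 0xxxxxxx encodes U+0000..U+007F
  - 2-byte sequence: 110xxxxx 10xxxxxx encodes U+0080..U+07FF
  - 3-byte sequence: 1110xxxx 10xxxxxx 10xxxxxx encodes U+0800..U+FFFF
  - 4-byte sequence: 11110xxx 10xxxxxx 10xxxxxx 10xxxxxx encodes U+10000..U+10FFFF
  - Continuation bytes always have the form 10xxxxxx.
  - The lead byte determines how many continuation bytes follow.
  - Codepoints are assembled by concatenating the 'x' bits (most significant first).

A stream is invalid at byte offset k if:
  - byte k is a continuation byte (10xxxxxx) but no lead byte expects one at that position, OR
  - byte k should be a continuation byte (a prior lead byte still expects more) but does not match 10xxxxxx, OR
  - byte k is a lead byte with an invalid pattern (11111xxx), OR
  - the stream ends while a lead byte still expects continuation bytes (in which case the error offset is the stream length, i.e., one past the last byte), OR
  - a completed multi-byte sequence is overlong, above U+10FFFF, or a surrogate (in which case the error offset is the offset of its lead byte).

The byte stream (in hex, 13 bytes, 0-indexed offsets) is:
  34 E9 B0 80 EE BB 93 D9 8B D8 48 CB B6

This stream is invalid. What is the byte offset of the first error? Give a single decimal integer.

Byte[0]=34: 1-byte ASCII. cp=U+0034
Byte[1]=E9: 3-byte lead, need 2 cont bytes. acc=0x9
Byte[2]=B0: continuation. acc=(acc<<6)|0x30=0x270
Byte[3]=80: continuation. acc=(acc<<6)|0x00=0x9C00
Completed: cp=U+9C00 (starts at byte 1)
Byte[4]=EE: 3-byte lead, need 2 cont bytes. acc=0xE
Byte[5]=BB: continuation. acc=(acc<<6)|0x3B=0x3BB
Byte[6]=93: continuation. acc=(acc<<6)|0x13=0xEED3
Completed: cp=U+EED3 (starts at byte 4)
Byte[7]=D9: 2-byte lead, need 1 cont bytes. acc=0x19
Byte[8]=8B: continuation. acc=(acc<<6)|0x0B=0x64B
Completed: cp=U+064B (starts at byte 7)
Byte[9]=D8: 2-byte lead, need 1 cont bytes. acc=0x18
Byte[10]=48: expected 10xxxxxx continuation. INVALID

Answer: 10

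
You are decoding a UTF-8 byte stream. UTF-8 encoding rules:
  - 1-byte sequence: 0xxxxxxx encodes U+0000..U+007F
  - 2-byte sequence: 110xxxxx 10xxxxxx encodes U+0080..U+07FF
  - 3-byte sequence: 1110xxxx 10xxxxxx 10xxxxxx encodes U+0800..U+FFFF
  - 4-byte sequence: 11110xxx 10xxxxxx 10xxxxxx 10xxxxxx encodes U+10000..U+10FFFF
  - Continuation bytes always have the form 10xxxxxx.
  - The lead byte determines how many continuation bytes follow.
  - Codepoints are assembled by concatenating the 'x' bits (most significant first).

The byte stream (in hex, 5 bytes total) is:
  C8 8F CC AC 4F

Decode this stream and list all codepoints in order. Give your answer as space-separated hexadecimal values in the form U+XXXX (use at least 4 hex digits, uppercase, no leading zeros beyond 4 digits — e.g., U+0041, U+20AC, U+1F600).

Answer: U+020F U+032C U+004F

Derivation:
Byte[0]=C8: 2-byte lead, need 1 cont bytes. acc=0x8
Byte[1]=8F: continuation. acc=(acc<<6)|0x0F=0x20F
Completed: cp=U+020F (starts at byte 0)
Byte[2]=CC: 2-byte lead, need 1 cont bytes. acc=0xC
Byte[3]=AC: continuation. acc=(acc<<6)|0x2C=0x32C
Completed: cp=U+032C (starts at byte 2)
Byte[4]=4F: 1-byte ASCII. cp=U+004F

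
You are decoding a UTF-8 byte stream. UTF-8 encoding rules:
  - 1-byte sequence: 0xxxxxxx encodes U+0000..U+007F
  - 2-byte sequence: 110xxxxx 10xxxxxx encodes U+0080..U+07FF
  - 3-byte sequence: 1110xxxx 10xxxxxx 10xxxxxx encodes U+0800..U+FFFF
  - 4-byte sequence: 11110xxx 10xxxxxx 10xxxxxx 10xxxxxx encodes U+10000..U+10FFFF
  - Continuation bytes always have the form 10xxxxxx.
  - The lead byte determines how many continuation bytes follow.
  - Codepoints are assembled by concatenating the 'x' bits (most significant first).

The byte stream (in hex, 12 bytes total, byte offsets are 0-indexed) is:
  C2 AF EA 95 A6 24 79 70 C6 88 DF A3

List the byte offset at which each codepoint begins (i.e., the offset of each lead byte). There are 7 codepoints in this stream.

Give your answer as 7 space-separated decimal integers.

Byte[0]=C2: 2-byte lead, need 1 cont bytes. acc=0x2
Byte[1]=AF: continuation. acc=(acc<<6)|0x2F=0xAF
Completed: cp=U+00AF (starts at byte 0)
Byte[2]=EA: 3-byte lead, need 2 cont bytes. acc=0xA
Byte[3]=95: continuation. acc=(acc<<6)|0x15=0x295
Byte[4]=A6: continuation. acc=(acc<<6)|0x26=0xA566
Completed: cp=U+A566 (starts at byte 2)
Byte[5]=24: 1-byte ASCII. cp=U+0024
Byte[6]=79: 1-byte ASCII. cp=U+0079
Byte[7]=70: 1-byte ASCII. cp=U+0070
Byte[8]=C6: 2-byte lead, need 1 cont bytes. acc=0x6
Byte[9]=88: continuation. acc=(acc<<6)|0x08=0x188
Completed: cp=U+0188 (starts at byte 8)
Byte[10]=DF: 2-byte lead, need 1 cont bytes. acc=0x1F
Byte[11]=A3: continuation. acc=(acc<<6)|0x23=0x7E3
Completed: cp=U+07E3 (starts at byte 10)

Answer: 0 2 5 6 7 8 10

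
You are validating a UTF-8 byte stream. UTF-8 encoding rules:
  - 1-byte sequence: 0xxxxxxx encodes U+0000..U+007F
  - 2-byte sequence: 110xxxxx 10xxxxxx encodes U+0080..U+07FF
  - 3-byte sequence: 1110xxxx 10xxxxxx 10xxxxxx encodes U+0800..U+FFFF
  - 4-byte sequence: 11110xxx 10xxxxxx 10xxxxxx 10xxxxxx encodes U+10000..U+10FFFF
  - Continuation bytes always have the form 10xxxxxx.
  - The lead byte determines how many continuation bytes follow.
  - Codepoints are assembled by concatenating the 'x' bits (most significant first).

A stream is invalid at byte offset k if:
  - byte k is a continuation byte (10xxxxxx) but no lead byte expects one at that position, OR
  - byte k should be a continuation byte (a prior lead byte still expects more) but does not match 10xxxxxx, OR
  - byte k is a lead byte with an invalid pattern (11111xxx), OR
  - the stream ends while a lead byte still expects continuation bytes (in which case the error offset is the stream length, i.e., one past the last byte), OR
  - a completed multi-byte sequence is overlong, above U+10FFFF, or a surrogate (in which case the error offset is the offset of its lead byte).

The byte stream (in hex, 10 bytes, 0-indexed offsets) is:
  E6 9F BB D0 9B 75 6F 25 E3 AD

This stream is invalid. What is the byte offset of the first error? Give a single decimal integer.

Answer: 10

Derivation:
Byte[0]=E6: 3-byte lead, need 2 cont bytes. acc=0x6
Byte[1]=9F: continuation. acc=(acc<<6)|0x1F=0x19F
Byte[2]=BB: continuation. acc=(acc<<6)|0x3B=0x67FB
Completed: cp=U+67FB (starts at byte 0)
Byte[3]=D0: 2-byte lead, need 1 cont bytes. acc=0x10
Byte[4]=9B: continuation. acc=(acc<<6)|0x1B=0x41B
Completed: cp=U+041B (starts at byte 3)
Byte[5]=75: 1-byte ASCII. cp=U+0075
Byte[6]=6F: 1-byte ASCII. cp=U+006F
Byte[7]=25: 1-byte ASCII. cp=U+0025
Byte[8]=E3: 3-byte lead, need 2 cont bytes. acc=0x3
Byte[9]=AD: continuation. acc=(acc<<6)|0x2D=0xED
Byte[10]: stream ended, expected continuation. INVALID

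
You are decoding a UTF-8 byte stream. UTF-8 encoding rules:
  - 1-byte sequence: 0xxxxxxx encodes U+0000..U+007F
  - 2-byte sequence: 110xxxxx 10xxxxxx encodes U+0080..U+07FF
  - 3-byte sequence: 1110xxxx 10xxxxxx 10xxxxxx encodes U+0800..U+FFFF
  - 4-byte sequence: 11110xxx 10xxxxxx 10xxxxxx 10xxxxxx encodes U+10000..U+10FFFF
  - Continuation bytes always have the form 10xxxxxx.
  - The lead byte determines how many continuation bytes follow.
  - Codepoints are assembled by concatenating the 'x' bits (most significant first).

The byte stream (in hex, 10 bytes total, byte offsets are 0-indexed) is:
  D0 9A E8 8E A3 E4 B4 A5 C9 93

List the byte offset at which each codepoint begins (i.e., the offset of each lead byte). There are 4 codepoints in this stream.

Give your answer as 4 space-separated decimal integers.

Byte[0]=D0: 2-byte lead, need 1 cont bytes. acc=0x10
Byte[1]=9A: continuation. acc=(acc<<6)|0x1A=0x41A
Completed: cp=U+041A (starts at byte 0)
Byte[2]=E8: 3-byte lead, need 2 cont bytes. acc=0x8
Byte[3]=8E: continuation. acc=(acc<<6)|0x0E=0x20E
Byte[4]=A3: continuation. acc=(acc<<6)|0x23=0x83A3
Completed: cp=U+83A3 (starts at byte 2)
Byte[5]=E4: 3-byte lead, need 2 cont bytes. acc=0x4
Byte[6]=B4: continuation. acc=(acc<<6)|0x34=0x134
Byte[7]=A5: continuation. acc=(acc<<6)|0x25=0x4D25
Completed: cp=U+4D25 (starts at byte 5)
Byte[8]=C9: 2-byte lead, need 1 cont bytes. acc=0x9
Byte[9]=93: continuation. acc=(acc<<6)|0x13=0x253
Completed: cp=U+0253 (starts at byte 8)

Answer: 0 2 5 8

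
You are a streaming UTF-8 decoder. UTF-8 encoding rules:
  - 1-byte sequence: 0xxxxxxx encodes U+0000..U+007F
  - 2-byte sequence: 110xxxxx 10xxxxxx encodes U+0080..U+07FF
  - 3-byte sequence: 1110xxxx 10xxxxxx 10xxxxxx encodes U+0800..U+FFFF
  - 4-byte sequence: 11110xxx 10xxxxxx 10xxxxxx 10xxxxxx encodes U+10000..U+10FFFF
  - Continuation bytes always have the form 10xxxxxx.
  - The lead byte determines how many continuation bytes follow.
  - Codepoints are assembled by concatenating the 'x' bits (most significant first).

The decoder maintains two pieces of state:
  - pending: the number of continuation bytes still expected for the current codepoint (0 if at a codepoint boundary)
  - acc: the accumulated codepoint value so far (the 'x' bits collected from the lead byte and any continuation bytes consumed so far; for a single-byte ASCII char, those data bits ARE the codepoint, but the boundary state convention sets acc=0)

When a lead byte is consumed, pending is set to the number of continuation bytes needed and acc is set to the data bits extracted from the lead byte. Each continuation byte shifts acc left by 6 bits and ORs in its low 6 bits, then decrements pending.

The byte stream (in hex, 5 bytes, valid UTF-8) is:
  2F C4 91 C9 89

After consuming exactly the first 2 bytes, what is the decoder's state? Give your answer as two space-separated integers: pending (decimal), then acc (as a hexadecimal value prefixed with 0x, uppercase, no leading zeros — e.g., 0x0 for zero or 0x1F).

Answer: 1 0x4

Derivation:
Byte[0]=2F: 1-byte. pending=0, acc=0x0
Byte[1]=C4: 2-byte lead. pending=1, acc=0x4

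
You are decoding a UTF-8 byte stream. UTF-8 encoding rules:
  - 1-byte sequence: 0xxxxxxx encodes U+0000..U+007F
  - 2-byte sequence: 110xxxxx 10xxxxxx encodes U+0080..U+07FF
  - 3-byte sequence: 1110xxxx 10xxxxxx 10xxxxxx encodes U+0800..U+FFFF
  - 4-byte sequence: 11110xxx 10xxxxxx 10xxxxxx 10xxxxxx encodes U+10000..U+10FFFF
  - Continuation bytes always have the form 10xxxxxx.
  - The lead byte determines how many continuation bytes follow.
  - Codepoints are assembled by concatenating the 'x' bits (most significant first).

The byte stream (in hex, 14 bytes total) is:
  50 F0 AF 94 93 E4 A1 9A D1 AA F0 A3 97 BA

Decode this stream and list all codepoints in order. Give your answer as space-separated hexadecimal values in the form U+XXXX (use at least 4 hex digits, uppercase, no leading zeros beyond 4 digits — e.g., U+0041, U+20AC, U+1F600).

Byte[0]=50: 1-byte ASCII. cp=U+0050
Byte[1]=F0: 4-byte lead, need 3 cont bytes. acc=0x0
Byte[2]=AF: continuation. acc=(acc<<6)|0x2F=0x2F
Byte[3]=94: continuation. acc=(acc<<6)|0x14=0xBD4
Byte[4]=93: continuation. acc=(acc<<6)|0x13=0x2F513
Completed: cp=U+2F513 (starts at byte 1)
Byte[5]=E4: 3-byte lead, need 2 cont bytes. acc=0x4
Byte[6]=A1: continuation. acc=(acc<<6)|0x21=0x121
Byte[7]=9A: continuation. acc=(acc<<6)|0x1A=0x485A
Completed: cp=U+485A (starts at byte 5)
Byte[8]=D1: 2-byte lead, need 1 cont bytes. acc=0x11
Byte[9]=AA: continuation. acc=(acc<<6)|0x2A=0x46A
Completed: cp=U+046A (starts at byte 8)
Byte[10]=F0: 4-byte lead, need 3 cont bytes. acc=0x0
Byte[11]=A3: continuation. acc=(acc<<6)|0x23=0x23
Byte[12]=97: continuation. acc=(acc<<6)|0x17=0x8D7
Byte[13]=BA: continuation. acc=(acc<<6)|0x3A=0x235FA
Completed: cp=U+235FA (starts at byte 10)

Answer: U+0050 U+2F513 U+485A U+046A U+235FA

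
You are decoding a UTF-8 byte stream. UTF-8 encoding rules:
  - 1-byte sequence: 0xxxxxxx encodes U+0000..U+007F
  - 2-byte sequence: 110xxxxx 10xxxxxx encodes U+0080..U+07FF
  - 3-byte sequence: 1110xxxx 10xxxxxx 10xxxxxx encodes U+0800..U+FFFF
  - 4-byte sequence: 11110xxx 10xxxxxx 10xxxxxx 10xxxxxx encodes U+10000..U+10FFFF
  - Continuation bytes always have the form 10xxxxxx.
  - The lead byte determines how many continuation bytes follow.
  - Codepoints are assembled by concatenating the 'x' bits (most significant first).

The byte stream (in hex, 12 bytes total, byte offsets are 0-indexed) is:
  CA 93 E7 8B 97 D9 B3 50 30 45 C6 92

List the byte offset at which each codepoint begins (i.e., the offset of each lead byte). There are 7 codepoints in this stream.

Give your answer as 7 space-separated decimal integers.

Answer: 0 2 5 7 8 9 10

Derivation:
Byte[0]=CA: 2-byte lead, need 1 cont bytes. acc=0xA
Byte[1]=93: continuation. acc=(acc<<6)|0x13=0x293
Completed: cp=U+0293 (starts at byte 0)
Byte[2]=E7: 3-byte lead, need 2 cont bytes. acc=0x7
Byte[3]=8B: continuation. acc=(acc<<6)|0x0B=0x1CB
Byte[4]=97: continuation. acc=(acc<<6)|0x17=0x72D7
Completed: cp=U+72D7 (starts at byte 2)
Byte[5]=D9: 2-byte lead, need 1 cont bytes. acc=0x19
Byte[6]=B3: continuation. acc=(acc<<6)|0x33=0x673
Completed: cp=U+0673 (starts at byte 5)
Byte[7]=50: 1-byte ASCII. cp=U+0050
Byte[8]=30: 1-byte ASCII. cp=U+0030
Byte[9]=45: 1-byte ASCII. cp=U+0045
Byte[10]=C6: 2-byte lead, need 1 cont bytes. acc=0x6
Byte[11]=92: continuation. acc=(acc<<6)|0x12=0x192
Completed: cp=U+0192 (starts at byte 10)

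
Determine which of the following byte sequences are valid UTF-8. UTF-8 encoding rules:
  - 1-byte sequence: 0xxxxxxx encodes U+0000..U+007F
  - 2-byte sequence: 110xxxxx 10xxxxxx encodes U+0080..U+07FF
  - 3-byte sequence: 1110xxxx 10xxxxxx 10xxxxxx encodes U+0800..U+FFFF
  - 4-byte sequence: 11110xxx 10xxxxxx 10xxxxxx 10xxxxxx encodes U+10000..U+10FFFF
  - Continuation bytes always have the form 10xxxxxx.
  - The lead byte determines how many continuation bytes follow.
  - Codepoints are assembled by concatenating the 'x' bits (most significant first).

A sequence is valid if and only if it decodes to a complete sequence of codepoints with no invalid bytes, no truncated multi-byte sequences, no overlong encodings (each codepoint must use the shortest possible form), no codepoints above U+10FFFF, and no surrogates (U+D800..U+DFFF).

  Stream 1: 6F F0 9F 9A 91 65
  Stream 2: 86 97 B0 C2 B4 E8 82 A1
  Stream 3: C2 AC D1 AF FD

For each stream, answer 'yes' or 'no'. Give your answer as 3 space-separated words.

Stream 1: decodes cleanly. VALID
Stream 2: error at byte offset 0. INVALID
Stream 3: error at byte offset 4. INVALID

Answer: yes no no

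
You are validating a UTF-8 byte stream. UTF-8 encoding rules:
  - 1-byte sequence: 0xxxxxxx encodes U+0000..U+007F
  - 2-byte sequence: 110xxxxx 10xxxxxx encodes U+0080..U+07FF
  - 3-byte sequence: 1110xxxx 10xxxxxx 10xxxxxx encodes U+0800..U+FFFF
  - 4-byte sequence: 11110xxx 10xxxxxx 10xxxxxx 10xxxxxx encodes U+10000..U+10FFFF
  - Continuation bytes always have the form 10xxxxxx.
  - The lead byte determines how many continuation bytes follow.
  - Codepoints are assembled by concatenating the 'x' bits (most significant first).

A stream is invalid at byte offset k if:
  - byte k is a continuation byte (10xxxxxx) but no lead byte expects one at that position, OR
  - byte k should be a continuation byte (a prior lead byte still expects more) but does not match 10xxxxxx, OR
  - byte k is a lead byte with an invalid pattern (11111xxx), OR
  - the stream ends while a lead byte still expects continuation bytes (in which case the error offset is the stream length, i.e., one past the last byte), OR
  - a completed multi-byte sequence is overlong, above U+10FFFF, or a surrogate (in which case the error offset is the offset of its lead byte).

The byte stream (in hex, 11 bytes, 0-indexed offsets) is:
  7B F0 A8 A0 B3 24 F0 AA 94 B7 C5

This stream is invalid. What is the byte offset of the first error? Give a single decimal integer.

Byte[0]=7B: 1-byte ASCII. cp=U+007B
Byte[1]=F0: 4-byte lead, need 3 cont bytes. acc=0x0
Byte[2]=A8: continuation. acc=(acc<<6)|0x28=0x28
Byte[3]=A0: continuation. acc=(acc<<6)|0x20=0xA20
Byte[4]=B3: continuation. acc=(acc<<6)|0x33=0x28833
Completed: cp=U+28833 (starts at byte 1)
Byte[5]=24: 1-byte ASCII. cp=U+0024
Byte[6]=F0: 4-byte lead, need 3 cont bytes. acc=0x0
Byte[7]=AA: continuation. acc=(acc<<6)|0x2A=0x2A
Byte[8]=94: continuation. acc=(acc<<6)|0x14=0xA94
Byte[9]=B7: continuation. acc=(acc<<6)|0x37=0x2A537
Completed: cp=U+2A537 (starts at byte 6)
Byte[10]=C5: 2-byte lead, need 1 cont bytes. acc=0x5
Byte[11]: stream ended, expected continuation. INVALID

Answer: 11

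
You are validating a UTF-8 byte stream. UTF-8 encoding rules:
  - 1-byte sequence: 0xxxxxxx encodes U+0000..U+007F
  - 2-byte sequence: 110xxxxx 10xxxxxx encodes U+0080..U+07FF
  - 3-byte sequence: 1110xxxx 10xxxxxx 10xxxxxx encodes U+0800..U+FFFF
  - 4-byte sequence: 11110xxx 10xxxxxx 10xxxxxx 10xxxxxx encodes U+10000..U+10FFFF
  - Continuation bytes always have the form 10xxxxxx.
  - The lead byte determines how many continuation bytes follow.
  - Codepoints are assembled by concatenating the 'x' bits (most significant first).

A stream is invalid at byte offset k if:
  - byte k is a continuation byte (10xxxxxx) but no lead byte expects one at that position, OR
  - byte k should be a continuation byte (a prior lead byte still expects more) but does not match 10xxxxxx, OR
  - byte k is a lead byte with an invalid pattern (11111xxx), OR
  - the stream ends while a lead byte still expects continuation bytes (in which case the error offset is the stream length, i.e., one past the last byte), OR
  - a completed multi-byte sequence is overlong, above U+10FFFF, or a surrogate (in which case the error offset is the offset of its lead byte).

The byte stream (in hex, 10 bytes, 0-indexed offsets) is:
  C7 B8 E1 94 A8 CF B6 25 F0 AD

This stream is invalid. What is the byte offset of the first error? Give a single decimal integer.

Answer: 10

Derivation:
Byte[0]=C7: 2-byte lead, need 1 cont bytes. acc=0x7
Byte[1]=B8: continuation. acc=(acc<<6)|0x38=0x1F8
Completed: cp=U+01F8 (starts at byte 0)
Byte[2]=E1: 3-byte lead, need 2 cont bytes. acc=0x1
Byte[3]=94: continuation. acc=(acc<<6)|0x14=0x54
Byte[4]=A8: continuation. acc=(acc<<6)|0x28=0x1528
Completed: cp=U+1528 (starts at byte 2)
Byte[5]=CF: 2-byte lead, need 1 cont bytes. acc=0xF
Byte[6]=B6: continuation. acc=(acc<<6)|0x36=0x3F6
Completed: cp=U+03F6 (starts at byte 5)
Byte[7]=25: 1-byte ASCII. cp=U+0025
Byte[8]=F0: 4-byte lead, need 3 cont bytes. acc=0x0
Byte[9]=AD: continuation. acc=(acc<<6)|0x2D=0x2D
Byte[10]: stream ended, expected continuation. INVALID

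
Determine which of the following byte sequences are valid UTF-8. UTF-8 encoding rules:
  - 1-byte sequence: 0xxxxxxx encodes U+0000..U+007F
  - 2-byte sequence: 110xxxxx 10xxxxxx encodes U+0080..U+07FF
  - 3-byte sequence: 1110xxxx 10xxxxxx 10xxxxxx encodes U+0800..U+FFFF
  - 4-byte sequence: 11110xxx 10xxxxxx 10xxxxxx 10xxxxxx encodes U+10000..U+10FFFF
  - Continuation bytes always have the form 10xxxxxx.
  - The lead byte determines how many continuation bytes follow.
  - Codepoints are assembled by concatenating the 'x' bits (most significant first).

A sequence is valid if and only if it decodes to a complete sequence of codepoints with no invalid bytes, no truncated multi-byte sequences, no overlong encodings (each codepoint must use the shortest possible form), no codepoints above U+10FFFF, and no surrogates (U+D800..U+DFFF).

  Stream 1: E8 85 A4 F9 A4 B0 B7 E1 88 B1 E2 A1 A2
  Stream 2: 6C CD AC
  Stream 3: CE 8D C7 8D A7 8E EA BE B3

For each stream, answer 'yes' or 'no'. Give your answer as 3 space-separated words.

Answer: no yes no

Derivation:
Stream 1: error at byte offset 3. INVALID
Stream 2: decodes cleanly. VALID
Stream 3: error at byte offset 4. INVALID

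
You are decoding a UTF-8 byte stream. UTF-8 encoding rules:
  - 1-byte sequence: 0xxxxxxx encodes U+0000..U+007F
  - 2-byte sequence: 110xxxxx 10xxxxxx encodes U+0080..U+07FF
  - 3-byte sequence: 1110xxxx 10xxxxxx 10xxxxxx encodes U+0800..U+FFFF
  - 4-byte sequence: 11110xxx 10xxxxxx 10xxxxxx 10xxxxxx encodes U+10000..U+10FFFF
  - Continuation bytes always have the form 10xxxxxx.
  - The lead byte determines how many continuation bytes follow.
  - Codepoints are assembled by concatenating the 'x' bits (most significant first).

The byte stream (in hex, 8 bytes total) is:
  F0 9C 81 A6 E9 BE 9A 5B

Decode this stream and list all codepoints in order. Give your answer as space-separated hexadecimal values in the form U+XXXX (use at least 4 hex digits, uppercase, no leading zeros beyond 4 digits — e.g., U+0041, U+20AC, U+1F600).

Byte[0]=F0: 4-byte lead, need 3 cont bytes. acc=0x0
Byte[1]=9C: continuation. acc=(acc<<6)|0x1C=0x1C
Byte[2]=81: continuation. acc=(acc<<6)|0x01=0x701
Byte[3]=A6: continuation. acc=(acc<<6)|0x26=0x1C066
Completed: cp=U+1C066 (starts at byte 0)
Byte[4]=E9: 3-byte lead, need 2 cont bytes. acc=0x9
Byte[5]=BE: continuation. acc=(acc<<6)|0x3E=0x27E
Byte[6]=9A: continuation. acc=(acc<<6)|0x1A=0x9F9A
Completed: cp=U+9F9A (starts at byte 4)
Byte[7]=5B: 1-byte ASCII. cp=U+005B

Answer: U+1C066 U+9F9A U+005B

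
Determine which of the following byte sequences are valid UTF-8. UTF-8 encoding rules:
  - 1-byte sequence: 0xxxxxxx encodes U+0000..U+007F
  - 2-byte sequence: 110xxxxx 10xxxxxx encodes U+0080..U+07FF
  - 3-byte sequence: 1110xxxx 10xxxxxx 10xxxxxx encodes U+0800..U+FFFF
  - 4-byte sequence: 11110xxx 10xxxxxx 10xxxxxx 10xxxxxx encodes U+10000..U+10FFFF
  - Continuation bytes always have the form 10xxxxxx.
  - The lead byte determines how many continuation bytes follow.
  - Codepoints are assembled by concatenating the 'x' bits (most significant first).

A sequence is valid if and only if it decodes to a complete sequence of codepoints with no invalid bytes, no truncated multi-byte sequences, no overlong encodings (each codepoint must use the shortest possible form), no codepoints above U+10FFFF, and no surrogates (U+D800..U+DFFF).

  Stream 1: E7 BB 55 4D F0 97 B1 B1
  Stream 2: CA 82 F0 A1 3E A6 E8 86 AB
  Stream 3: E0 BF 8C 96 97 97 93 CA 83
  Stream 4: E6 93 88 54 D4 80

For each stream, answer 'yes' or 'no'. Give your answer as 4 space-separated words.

Answer: no no no yes

Derivation:
Stream 1: error at byte offset 2. INVALID
Stream 2: error at byte offset 4. INVALID
Stream 3: error at byte offset 3. INVALID
Stream 4: decodes cleanly. VALID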